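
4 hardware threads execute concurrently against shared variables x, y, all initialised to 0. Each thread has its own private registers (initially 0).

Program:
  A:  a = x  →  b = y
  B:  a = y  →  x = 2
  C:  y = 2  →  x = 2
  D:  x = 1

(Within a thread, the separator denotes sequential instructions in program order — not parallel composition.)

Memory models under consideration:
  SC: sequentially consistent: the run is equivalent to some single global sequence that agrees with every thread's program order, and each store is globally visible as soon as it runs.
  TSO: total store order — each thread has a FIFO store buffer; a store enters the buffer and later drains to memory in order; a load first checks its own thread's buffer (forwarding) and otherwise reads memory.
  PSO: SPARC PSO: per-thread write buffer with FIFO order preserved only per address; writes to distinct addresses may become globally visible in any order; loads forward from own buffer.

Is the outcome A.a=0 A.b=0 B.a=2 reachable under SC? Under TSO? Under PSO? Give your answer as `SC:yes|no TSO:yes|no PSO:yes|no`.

SC:yes TSO:yes PSO:yes

outcome vector order: (A.a,A.b,B.a)
[SC] allowed = {(0,0,0) (0,0,2) (0,2,0) (0,2,2) (1,0,0) (1,0,2) (1,2,0) (1,2,2) (2,0,0) (2,2,0) (2,2,2)}
[TSO] allowed = {(0,0,0) (0,0,2) (0,2,0) (0,2,2) (1,0,0) (1,0,2) (1,2,0) (1,2,2) (2,0,0) (2,2,0) (2,2,2)}
[PSO] allowed = {(0,0,0) (0,0,2) (0,2,0) (0,2,2) (1,0,0) (1,0,2) (1,2,0) (1,2,2) (2,0,0) (2,0,2) (2,2,0) (2,2,2)}
target (0,0,2) ∈ {SC,TSO,PSO}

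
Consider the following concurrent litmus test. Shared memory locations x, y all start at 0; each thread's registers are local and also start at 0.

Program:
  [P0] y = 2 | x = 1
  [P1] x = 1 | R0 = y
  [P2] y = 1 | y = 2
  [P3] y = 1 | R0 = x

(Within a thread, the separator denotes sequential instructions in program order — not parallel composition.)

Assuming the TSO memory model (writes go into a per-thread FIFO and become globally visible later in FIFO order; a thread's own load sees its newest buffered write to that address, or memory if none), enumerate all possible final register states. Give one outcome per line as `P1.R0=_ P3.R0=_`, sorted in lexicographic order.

outcome vector order: (P1.R0,P3.R0)
|TSO outcomes| = 6

P1.R0=0 P3.R0=0
P1.R0=0 P3.R0=1
P1.R0=1 P3.R0=0
P1.R0=1 P3.R0=1
P1.R0=2 P3.R0=0
P1.R0=2 P3.R0=1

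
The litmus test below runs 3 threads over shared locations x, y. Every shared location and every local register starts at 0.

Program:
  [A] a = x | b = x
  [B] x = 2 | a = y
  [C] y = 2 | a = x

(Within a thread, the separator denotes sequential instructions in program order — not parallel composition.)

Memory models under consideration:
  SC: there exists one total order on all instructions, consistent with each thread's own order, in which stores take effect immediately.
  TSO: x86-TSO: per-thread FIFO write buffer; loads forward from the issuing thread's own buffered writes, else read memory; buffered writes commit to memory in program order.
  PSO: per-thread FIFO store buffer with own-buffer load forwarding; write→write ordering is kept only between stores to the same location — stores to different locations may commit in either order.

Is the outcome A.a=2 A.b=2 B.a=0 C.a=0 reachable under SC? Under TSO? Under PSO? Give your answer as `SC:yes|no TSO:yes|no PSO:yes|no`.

SC:no TSO:yes PSO:yes

outcome vector order: (A.a,A.b,B.a,C.a)
[SC] allowed = {(0,0,0,2) (0,0,2,0) (0,0,2,2) (0,2,0,2) (0,2,2,0) (0,2,2,2) (2,2,0,2) (2,2,2,0) (2,2,2,2)}
[TSO] allowed = {(0,0,0,0) (0,0,0,2) (0,0,2,0) (0,0,2,2) (0,2,0,0) (0,2,0,2) (0,2,2,0) (0,2,2,2) (2,2,0,0) (2,2,0,2) (2,2,2,0) (2,2,2,2)}
[PSO] allowed = {(0,0,0,0) (0,0,0,2) (0,0,2,0) (0,0,2,2) (0,2,0,0) (0,2,0,2) (0,2,2,0) (0,2,2,2) (2,2,0,0) (2,2,0,2) (2,2,2,0) (2,2,2,2)}
target (2,2,0,0) ∈ {TSO,PSO}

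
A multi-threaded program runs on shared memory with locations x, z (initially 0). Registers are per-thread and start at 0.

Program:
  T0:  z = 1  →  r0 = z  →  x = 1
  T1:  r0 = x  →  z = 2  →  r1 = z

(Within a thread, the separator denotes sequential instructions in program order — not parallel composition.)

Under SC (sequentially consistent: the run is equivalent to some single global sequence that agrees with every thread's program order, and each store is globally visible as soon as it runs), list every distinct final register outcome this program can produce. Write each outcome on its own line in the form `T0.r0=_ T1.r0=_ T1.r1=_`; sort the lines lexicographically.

T0.r0=1 T1.r0=0 T1.r1=1
T0.r0=1 T1.r0=0 T1.r1=2
T0.r0=1 T1.r0=1 T1.r1=2
T0.r0=2 T1.r0=0 T1.r1=2

outcome vector order: (T0.r0,T1.r0,T1.r1)
|SC outcomes| = 4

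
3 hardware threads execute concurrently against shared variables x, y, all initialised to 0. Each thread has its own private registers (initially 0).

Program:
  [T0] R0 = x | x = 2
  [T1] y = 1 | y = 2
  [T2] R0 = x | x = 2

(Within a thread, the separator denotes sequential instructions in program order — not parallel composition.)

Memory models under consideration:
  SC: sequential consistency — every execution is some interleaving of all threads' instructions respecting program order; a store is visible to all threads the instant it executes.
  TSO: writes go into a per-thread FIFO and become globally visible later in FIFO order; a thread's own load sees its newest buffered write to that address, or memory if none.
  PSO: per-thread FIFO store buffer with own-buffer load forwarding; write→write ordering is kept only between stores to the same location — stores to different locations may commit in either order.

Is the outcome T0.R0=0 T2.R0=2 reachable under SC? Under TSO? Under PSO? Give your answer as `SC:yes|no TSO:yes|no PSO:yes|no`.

SC:yes TSO:yes PSO:yes

outcome vector order: (T0.R0,T2.R0)
[SC] allowed = {00, 02, 20}
[TSO] allowed = {00, 02, 20}
[PSO] allowed = {00, 02, 20}
target 02 ∈ {SC,TSO,PSO}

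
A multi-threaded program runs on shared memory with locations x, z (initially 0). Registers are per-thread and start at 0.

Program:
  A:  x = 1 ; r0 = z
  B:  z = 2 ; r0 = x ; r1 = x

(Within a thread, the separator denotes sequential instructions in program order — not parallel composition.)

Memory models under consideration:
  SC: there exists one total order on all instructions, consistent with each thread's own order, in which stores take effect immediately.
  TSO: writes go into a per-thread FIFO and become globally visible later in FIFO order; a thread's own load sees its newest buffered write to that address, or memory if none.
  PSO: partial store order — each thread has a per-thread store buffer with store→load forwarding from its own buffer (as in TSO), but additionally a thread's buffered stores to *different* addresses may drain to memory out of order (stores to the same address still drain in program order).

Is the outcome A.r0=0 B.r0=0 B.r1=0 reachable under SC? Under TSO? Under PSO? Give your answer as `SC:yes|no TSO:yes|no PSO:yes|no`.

outcome vector order: (A.r0,B.r0,B.r1)
SC (4): (0,1,1), (2,0,0), (2,0,1), (2,1,1)
TSO (6): (0,0,0), (0,0,1), (0,1,1), (2,0,0), (2,0,1), (2,1,1)
PSO (6): (0,0,0), (0,0,1), (0,1,1), (2,0,0), (2,0,1), (2,1,1)
target (0,0,0) ∈ {TSO,PSO}

SC:no TSO:yes PSO:yes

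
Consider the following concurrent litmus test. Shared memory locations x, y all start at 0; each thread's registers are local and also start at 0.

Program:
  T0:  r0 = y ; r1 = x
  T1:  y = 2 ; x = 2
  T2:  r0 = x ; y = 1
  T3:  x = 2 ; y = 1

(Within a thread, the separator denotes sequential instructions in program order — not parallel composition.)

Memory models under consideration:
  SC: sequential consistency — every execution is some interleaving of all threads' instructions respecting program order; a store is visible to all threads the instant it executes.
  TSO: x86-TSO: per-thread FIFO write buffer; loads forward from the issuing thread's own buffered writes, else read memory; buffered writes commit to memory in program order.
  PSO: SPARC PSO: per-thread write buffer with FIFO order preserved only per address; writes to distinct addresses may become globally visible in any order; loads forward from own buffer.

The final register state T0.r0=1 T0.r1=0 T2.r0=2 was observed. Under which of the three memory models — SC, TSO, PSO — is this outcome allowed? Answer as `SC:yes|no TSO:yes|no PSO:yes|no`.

outcome vector order: (T0.r0,T0.r1,T2.r0)
SC: 11 outcomes — {<0 0 0>; <0 0 2>; <0 2 0>; <0 2 2>; <1 0 0>; <1 2 0>; <1 2 2>; <2 0 0>; <2 0 2>; <2 2 0>; <2 2 2>}
TSO: 11 outcomes — {<0 0 0>; <0 0 2>; <0 2 0>; <0 2 2>; <1 0 0>; <1 2 0>; <1 2 2>; <2 0 0>; <2 0 2>; <2 2 0>; <2 2 2>}
PSO: 12 outcomes — {<0 0 0>; <0 0 2>; <0 2 0>; <0 2 2>; <1 0 0>; <1 0 2>; <1 2 0>; <1 2 2>; <2 0 0>; <2 0 2>; <2 2 0>; <2 2 2>}
target <1 0 2> ∈ {PSO}

SC:no TSO:no PSO:yes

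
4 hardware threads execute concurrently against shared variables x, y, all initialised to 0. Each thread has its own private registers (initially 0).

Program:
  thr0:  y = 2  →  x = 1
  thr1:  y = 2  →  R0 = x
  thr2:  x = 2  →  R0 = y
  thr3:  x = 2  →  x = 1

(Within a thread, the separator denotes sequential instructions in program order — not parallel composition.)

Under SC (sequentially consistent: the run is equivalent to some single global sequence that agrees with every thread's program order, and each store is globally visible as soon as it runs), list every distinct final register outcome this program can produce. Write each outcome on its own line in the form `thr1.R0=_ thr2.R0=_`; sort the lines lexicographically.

outcome vector order: (thr1.R0,thr2.R0)
|SC outcomes| = 5

thr1.R0=0 thr2.R0=2
thr1.R0=1 thr2.R0=0
thr1.R0=1 thr2.R0=2
thr1.R0=2 thr2.R0=0
thr1.R0=2 thr2.R0=2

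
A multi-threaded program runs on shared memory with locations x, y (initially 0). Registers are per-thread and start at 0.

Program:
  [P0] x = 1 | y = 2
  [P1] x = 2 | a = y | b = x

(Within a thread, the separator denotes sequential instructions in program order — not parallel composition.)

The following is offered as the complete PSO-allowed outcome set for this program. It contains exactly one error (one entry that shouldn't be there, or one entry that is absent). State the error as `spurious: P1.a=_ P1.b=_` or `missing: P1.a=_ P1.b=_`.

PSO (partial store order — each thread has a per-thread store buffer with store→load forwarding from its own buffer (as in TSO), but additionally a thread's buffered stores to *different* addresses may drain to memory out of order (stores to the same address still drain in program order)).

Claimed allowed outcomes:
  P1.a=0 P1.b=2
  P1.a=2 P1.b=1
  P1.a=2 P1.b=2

outcome vector order: (P1.a,P1.b)
PSO: 4 outcomes — {<0 1>; <0 2>; <2 1>; <2 2>}
PSO∖claimed = {<0 1>}

missing: P1.a=0 P1.b=1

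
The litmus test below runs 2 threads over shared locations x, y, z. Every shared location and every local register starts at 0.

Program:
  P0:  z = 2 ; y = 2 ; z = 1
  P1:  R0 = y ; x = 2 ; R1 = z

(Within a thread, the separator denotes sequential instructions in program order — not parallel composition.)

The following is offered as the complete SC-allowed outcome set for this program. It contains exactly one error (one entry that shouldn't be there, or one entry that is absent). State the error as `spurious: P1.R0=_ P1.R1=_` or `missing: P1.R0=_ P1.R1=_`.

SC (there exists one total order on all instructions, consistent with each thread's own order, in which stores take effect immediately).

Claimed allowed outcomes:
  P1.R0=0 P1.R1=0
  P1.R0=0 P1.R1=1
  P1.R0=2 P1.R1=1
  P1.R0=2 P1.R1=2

missing: P1.R0=0 P1.R1=2

outcome vector order: (P1.R0,P1.R1)
under SC → (0,0); (0,1); (0,2); (2,1); (2,2)
SC∖claimed = {(0,2)}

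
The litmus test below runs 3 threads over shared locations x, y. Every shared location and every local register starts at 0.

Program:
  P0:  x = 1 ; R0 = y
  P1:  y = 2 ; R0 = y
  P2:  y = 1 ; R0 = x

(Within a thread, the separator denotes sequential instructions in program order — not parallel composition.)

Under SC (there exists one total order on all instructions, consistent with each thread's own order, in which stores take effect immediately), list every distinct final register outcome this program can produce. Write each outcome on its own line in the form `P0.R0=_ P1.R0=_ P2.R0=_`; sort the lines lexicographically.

P0.R0=0 P1.R0=1 P2.R0=1
P0.R0=0 P1.R0=2 P2.R0=1
P0.R0=1 P1.R0=1 P2.R0=0
P0.R0=1 P1.R0=1 P2.R0=1
P0.R0=1 P1.R0=2 P2.R0=0
P0.R0=1 P1.R0=2 P2.R0=1
P0.R0=2 P1.R0=1 P2.R0=1
P0.R0=2 P1.R0=2 P2.R0=0
P0.R0=2 P1.R0=2 P2.R0=1

outcome vector order: (P0.R0,P1.R0,P2.R0)
|SC outcomes| = 9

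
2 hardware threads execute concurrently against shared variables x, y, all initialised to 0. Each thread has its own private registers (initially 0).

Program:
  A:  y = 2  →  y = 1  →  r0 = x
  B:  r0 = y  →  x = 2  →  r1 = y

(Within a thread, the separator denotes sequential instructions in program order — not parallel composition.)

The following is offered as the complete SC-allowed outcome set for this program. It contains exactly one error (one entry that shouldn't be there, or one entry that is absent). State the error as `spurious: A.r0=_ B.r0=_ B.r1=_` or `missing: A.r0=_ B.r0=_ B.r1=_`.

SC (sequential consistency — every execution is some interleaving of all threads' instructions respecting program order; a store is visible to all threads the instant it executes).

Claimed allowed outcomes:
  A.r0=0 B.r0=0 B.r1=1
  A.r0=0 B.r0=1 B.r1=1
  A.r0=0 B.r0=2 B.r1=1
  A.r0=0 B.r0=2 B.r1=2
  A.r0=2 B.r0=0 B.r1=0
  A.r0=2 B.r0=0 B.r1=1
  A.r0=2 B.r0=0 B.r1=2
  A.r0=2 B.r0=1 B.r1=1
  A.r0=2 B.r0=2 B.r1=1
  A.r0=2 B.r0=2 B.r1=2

spurious: A.r0=0 B.r0=2 B.r1=2

outcome vector order: (A.r0,B.r0,B.r1)
under SC → 0/0/1 0/1/1 0/2/1 2/0/0 2/0/1 2/0/2 2/1/1 2/2/1 2/2/2
claimed∖SC = {0/2/2}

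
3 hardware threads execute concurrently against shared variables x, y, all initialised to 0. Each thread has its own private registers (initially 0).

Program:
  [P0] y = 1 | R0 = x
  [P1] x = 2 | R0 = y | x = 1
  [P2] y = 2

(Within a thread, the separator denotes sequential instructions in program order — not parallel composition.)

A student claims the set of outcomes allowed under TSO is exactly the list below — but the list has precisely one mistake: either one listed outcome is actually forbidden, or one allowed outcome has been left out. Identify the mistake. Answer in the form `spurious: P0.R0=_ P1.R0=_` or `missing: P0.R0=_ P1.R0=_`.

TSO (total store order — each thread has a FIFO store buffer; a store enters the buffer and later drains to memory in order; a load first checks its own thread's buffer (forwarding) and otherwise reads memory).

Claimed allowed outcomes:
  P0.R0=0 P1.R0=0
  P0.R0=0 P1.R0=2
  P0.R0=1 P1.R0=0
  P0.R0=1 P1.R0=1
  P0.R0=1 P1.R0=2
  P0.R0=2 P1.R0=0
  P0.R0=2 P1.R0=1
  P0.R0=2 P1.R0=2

outcome vector order: (P0.R0,P1.R0)
[TSO] allowed = {<0 0> <0 1> <0 2> <1 0> <1 1> <1 2> <2 0> <2 1> <2 2>}
TSO∖claimed = {<0 1>}

missing: P0.R0=0 P1.R0=1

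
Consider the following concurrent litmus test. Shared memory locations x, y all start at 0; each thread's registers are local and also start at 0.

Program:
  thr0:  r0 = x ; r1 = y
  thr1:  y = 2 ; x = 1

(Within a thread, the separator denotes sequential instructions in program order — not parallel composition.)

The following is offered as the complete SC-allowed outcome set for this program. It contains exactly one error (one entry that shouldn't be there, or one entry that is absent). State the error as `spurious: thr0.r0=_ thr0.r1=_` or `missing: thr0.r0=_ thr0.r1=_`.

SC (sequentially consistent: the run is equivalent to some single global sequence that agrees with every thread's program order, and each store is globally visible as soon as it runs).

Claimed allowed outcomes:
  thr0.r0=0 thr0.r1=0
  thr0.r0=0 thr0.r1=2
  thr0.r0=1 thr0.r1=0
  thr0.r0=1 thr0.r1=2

spurious: thr0.r0=1 thr0.r1=0

outcome vector order: (thr0.r0,thr0.r1)
SC (3): 00; 02; 12
claimed∖SC = {10}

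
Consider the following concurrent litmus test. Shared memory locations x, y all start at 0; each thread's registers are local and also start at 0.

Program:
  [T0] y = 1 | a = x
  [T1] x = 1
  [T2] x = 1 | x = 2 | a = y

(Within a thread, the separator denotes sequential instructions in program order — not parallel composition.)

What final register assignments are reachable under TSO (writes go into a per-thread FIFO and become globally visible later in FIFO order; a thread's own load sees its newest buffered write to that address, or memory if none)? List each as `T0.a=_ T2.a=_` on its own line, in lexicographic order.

T0.a=0 T2.a=0
T0.a=0 T2.a=1
T0.a=1 T2.a=0
T0.a=1 T2.a=1
T0.a=2 T2.a=0
T0.a=2 T2.a=1

outcome vector order: (T0.a,T2.a)
|TSO outcomes| = 6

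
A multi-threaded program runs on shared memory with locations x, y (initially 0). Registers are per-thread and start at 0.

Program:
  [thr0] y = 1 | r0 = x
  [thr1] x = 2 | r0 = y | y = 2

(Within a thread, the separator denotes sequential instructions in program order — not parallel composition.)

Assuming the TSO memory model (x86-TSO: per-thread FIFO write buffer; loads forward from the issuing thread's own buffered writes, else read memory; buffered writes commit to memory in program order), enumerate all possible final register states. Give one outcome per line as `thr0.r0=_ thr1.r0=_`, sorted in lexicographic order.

outcome vector order: (thr0.r0,thr1.r0)
|TSO outcomes| = 4

thr0.r0=0 thr1.r0=0
thr0.r0=0 thr1.r0=1
thr0.r0=2 thr1.r0=0
thr0.r0=2 thr1.r0=1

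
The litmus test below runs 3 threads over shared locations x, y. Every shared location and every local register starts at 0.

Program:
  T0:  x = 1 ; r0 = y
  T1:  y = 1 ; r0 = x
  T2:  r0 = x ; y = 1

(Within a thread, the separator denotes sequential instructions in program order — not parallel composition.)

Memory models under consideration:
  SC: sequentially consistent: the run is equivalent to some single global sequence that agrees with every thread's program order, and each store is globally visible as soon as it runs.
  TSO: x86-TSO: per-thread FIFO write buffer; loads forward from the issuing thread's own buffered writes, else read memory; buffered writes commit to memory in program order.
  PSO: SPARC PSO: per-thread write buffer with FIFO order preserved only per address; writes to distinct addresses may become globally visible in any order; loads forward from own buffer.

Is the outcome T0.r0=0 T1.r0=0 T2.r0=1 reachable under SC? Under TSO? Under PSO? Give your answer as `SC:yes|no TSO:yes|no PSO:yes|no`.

SC:no TSO:yes PSO:yes

outcome vector order: (T0.r0,T1.r0,T2.r0)
SC (6): 0/1/0, 0/1/1, 1/0/0, 1/0/1, 1/1/0, 1/1/1
TSO (8): 0/0/0, 0/0/1, 0/1/0, 0/1/1, 1/0/0, 1/0/1, 1/1/0, 1/1/1
PSO (8): 0/0/0, 0/0/1, 0/1/0, 0/1/1, 1/0/0, 1/0/1, 1/1/0, 1/1/1
target 0/0/1 ∈ {TSO,PSO}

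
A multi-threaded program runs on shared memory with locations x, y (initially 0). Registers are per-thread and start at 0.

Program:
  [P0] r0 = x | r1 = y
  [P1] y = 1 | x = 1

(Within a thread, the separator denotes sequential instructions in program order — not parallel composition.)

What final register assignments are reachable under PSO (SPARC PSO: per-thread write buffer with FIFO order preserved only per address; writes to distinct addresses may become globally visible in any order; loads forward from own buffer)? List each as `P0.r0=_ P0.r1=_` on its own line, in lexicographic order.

outcome vector order: (P0.r0,P0.r1)
|PSO outcomes| = 4

P0.r0=0 P0.r1=0
P0.r0=0 P0.r1=1
P0.r0=1 P0.r1=0
P0.r0=1 P0.r1=1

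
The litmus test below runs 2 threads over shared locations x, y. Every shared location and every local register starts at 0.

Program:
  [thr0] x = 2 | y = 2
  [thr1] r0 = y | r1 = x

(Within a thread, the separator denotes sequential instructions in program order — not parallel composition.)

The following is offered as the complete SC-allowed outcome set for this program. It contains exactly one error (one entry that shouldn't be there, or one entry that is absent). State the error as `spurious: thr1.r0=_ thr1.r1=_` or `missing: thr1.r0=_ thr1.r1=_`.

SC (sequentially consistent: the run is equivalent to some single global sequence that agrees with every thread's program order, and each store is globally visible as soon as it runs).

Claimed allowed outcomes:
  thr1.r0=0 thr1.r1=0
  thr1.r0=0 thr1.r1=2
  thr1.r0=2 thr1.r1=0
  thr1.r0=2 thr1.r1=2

outcome vector order: (thr1.r0,thr1.r1)
SC: 3 outcomes — {(0,0) (0,2) (2,2)}
claimed∖SC = {(2,0)}

spurious: thr1.r0=2 thr1.r1=0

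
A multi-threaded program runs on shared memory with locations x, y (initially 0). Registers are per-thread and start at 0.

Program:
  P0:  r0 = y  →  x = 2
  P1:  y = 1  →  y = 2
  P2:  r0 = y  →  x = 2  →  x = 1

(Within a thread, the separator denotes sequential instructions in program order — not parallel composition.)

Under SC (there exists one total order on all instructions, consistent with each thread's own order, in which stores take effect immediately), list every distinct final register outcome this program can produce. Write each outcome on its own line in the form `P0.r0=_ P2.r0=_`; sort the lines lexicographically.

P0.r0=0 P2.r0=0
P0.r0=0 P2.r0=1
P0.r0=0 P2.r0=2
P0.r0=1 P2.r0=0
P0.r0=1 P2.r0=1
P0.r0=1 P2.r0=2
P0.r0=2 P2.r0=0
P0.r0=2 P2.r0=1
P0.r0=2 P2.r0=2

outcome vector order: (P0.r0,P2.r0)
|SC outcomes| = 9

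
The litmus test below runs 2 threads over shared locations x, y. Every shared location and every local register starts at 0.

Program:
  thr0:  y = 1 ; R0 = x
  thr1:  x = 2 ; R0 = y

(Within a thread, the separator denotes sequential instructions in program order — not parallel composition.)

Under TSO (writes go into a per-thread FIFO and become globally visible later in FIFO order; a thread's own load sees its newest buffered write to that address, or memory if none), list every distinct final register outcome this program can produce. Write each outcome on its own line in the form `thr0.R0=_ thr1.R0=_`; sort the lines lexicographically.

thr0.R0=0 thr1.R0=0
thr0.R0=0 thr1.R0=1
thr0.R0=2 thr1.R0=0
thr0.R0=2 thr1.R0=1

outcome vector order: (thr0.R0,thr1.R0)
|TSO outcomes| = 4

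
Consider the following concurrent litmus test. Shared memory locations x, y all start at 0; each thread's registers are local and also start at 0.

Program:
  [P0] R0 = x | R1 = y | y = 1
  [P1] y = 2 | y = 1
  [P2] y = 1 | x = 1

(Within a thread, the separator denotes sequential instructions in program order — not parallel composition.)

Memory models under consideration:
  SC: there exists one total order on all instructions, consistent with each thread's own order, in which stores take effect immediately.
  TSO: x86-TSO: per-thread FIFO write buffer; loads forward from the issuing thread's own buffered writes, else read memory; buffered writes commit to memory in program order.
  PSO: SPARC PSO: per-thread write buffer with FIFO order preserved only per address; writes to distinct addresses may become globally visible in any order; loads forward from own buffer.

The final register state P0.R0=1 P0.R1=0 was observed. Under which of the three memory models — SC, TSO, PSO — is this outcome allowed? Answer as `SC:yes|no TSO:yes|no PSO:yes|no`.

outcome vector order: (P0.R0,P0.R1)
SC (5): 0/0, 0/1, 0/2, 1/1, 1/2
TSO (5): 0/0, 0/1, 0/2, 1/1, 1/2
PSO (6): 0/0, 0/1, 0/2, 1/0, 1/1, 1/2
target 1/0 ∈ {PSO}

SC:no TSO:no PSO:yes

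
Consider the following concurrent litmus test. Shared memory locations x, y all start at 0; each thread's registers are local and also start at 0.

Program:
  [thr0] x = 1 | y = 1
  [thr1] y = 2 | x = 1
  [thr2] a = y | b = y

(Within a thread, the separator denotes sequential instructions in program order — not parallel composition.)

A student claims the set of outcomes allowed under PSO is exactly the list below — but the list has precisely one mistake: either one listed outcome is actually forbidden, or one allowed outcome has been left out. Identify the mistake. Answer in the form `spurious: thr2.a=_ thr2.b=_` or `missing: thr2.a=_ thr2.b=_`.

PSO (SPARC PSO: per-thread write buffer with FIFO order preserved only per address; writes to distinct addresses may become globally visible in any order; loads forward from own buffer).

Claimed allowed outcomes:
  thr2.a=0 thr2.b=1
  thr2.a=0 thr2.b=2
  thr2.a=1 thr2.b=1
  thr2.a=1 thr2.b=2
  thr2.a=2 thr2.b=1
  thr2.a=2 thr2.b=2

missing: thr2.a=0 thr2.b=0

outcome vector order: (thr2.a,thr2.b)
under PSO → <0 0> <0 1> <0 2> <1 1> <1 2> <2 1> <2 2>
PSO∖claimed = {<0 0>}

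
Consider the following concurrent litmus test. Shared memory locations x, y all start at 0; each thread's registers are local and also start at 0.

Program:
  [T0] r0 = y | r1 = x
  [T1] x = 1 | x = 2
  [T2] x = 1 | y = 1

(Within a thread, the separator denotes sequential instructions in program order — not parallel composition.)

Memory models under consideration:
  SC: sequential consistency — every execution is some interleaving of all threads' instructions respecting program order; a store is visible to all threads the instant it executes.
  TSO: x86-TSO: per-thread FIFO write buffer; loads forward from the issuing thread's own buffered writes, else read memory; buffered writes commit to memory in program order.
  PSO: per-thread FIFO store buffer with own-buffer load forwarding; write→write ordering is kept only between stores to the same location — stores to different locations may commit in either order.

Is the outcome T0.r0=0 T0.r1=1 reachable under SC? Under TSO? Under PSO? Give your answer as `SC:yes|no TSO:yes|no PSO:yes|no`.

outcome vector order: (T0.r0,T0.r1)
under SC → <0 0> <0 1> <0 2> <1 1> <1 2>
under TSO → <0 0> <0 1> <0 2> <1 1> <1 2>
under PSO → <0 0> <0 1> <0 2> <1 0> <1 1> <1 2>
target <0 1> ∈ {SC,TSO,PSO}

SC:yes TSO:yes PSO:yes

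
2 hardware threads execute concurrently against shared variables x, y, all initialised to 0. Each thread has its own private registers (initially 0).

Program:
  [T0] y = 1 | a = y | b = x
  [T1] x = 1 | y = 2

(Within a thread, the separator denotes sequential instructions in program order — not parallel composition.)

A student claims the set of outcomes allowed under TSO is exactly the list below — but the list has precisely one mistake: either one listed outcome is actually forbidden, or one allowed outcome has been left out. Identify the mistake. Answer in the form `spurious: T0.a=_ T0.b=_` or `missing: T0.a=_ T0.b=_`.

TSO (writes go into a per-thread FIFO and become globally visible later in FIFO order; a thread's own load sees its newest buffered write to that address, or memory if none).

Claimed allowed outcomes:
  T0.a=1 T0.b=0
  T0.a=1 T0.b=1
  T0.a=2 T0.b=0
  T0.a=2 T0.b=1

outcome vector order: (T0.a,T0.b)
under TSO → 10 11 21
claimed∖TSO = {20}

spurious: T0.a=2 T0.b=0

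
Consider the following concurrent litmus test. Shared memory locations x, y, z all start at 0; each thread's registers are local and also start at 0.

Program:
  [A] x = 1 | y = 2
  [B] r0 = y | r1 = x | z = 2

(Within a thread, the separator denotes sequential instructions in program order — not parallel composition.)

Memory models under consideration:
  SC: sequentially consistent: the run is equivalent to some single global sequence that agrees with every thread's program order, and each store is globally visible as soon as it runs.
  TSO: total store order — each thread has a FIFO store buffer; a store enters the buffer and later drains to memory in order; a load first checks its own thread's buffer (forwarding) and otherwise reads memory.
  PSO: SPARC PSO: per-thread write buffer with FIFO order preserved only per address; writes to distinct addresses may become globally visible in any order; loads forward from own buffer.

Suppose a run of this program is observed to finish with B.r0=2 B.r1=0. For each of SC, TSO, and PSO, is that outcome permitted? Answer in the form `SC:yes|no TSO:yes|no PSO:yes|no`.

SC:no TSO:no PSO:yes

outcome vector order: (B.r0,B.r1)
under SC → (0,0), (0,1), (2,1)
under TSO → (0,0), (0,1), (2,1)
under PSO → (0,0), (0,1), (2,0), (2,1)
target (2,0) ∈ {PSO}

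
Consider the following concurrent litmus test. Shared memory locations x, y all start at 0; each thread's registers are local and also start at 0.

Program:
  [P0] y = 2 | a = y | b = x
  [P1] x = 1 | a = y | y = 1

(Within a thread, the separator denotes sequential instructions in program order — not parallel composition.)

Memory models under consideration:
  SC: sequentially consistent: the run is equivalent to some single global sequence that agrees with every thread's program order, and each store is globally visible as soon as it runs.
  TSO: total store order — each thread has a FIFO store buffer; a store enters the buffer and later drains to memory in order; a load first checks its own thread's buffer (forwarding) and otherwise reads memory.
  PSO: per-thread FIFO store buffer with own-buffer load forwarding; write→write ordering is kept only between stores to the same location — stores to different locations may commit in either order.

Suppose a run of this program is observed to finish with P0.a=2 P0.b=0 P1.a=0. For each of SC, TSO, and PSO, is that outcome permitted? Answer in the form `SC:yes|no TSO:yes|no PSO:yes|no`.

SC:no TSO:yes PSO:yes

outcome vector order: (P0.a,P0.b,P1.a)
under SC → <1 1 0>; <1 1 2>; <2 0 2>; <2 1 0>; <2 1 2>
under TSO → <1 1 0>; <1 1 2>; <2 0 0>; <2 0 2>; <2 1 0>; <2 1 2>
under PSO → <1 0 0>; <1 0 2>; <1 1 0>; <1 1 2>; <2 0 0>; <2 0 2>; <2 1 0>; <2 1 2>
target <2 0 0> ∈ {TSO,PSO}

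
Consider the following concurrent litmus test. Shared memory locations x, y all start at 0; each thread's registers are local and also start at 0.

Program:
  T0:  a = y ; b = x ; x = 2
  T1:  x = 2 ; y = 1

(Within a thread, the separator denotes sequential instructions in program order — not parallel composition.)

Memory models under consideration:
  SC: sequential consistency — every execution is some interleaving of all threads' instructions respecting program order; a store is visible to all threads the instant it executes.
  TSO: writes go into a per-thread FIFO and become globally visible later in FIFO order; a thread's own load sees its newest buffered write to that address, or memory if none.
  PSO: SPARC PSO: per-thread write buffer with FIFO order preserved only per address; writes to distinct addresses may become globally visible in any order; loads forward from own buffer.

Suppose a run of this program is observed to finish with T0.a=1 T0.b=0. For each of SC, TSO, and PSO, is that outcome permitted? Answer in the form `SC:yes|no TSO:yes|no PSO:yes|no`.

outcome vector order: (T0.a,T0.b)
SC (3): (0,0), (0,2), (1,2)
TSO (3): (0,0), (0,2), (1,2)
PSO (4): (0,0), (0,2), (1,0), (1,2)
target (1,0) ∈ {PSO}

SC:no TSO:no PSO:yes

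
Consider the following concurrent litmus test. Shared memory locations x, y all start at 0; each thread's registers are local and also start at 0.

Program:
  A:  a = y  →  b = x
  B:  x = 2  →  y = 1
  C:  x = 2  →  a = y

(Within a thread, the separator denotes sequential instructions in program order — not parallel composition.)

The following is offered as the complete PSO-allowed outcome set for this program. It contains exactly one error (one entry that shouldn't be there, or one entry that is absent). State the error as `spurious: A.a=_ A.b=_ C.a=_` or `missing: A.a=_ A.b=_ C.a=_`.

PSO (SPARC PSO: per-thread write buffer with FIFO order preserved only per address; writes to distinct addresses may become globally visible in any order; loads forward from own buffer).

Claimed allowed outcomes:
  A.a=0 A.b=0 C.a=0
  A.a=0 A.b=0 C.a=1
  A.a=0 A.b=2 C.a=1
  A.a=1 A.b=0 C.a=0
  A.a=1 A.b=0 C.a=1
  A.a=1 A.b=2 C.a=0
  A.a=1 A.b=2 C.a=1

outcome vector order: (A.a,A.b,C.a)
PSO: 8 outcomes — {<0 0 0>, <0 0 1>, <0 2 0>, <0 2 1>, <1 0 0>, <1 0 1>, <1 2 0>, <1 2 1>}
PSO∖claimed = {<0 2 0>}

missing: A.a=0 A.b=2 C.a=0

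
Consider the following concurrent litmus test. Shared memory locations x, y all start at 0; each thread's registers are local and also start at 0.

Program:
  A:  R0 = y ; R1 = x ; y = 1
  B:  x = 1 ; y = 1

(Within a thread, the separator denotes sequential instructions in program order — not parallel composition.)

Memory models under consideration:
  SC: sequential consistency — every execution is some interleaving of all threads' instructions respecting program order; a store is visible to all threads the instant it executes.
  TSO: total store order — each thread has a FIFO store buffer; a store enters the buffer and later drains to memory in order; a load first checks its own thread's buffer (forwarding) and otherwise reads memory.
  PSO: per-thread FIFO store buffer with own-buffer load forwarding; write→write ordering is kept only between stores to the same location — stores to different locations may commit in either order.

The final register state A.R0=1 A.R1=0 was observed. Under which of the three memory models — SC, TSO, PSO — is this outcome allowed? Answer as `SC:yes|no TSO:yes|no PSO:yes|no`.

outcome vector order: (A.R0,A.R1)
[SC] allowed = {(0,0), (0,1), (1,1)}
[TSO] allowed = {(0,0), (0,1), (1,1)}
[PSO] allowed = {(0,0), (0,1), (1,0), (1,1)}
target (1,0) ∈ {PSO}

SC:no TSO:no PSO:yes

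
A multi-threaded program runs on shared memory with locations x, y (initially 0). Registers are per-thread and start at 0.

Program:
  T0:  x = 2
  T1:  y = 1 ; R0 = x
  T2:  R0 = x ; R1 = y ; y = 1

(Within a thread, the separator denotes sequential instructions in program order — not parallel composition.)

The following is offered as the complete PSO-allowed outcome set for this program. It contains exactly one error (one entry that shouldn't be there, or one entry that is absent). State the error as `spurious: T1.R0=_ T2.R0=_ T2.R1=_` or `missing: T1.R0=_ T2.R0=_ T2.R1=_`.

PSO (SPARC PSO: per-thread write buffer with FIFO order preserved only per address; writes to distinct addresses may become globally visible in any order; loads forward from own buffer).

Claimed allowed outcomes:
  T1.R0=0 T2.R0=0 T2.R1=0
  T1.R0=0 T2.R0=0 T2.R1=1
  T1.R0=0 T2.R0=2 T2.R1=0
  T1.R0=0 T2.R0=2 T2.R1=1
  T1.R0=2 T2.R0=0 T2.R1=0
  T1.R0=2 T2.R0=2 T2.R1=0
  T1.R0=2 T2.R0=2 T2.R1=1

missing: T1.R0=2 T2.R0=0 T2.R1=1

outcome vector order: (T1.R0,T2.R0,T2.R1)
PSO: 8 outcomes — {0/0/0, 0/0/1, 0/2/0, 0/2/1, 2/0/0, 2/0/1, 2/2/0, 2/2/1}
PSO∖claimed = {2/0/1}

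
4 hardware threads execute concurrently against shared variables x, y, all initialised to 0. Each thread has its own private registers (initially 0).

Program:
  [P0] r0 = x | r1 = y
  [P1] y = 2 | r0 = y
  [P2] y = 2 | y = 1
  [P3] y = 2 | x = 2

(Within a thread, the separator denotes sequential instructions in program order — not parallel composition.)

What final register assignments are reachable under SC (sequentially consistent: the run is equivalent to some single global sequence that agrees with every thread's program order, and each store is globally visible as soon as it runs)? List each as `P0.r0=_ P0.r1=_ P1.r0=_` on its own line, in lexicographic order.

P0.r0=0 P0.r1=0 P1.r0=1
P0.r0=0 P0.r1=0 P1.r0=2
P0.r0=0 P0.r1=1 P1.r0=1
P0.r0=0 P0.r1=1 P1.r0=2
P0.r0=0 P0.r1=2 P1.r0=1
P0.r0=0 P0.r1=2 P1.r0=2
P0.r0=2 P0.r1=1 P1.r0=1
P0.r0=2 P0.r1=1 P1.r0=2
P0.r0=2 P0.r1=2 P1.r0=1
P0.r0=2 P0.r1=2 P1.r0=2

outcome vector order: (P0.r0,P0.r1,P1.r0)
|SC outcomes| = 10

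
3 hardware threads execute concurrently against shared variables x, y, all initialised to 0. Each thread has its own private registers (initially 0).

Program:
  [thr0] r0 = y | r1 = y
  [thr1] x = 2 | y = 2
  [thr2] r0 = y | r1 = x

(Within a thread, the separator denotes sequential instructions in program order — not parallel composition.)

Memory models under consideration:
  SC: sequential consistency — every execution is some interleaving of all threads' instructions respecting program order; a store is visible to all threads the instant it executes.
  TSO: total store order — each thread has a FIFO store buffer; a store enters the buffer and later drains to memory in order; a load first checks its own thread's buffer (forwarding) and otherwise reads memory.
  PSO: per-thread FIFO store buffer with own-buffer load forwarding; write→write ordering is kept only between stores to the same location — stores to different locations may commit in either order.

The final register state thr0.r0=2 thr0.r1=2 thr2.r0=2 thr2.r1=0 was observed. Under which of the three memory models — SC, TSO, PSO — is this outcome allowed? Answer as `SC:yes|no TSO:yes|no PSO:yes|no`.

SC:no TSO:no PSO:yes

outcome vector order: (thr0.r0,thr0.r1,thr2.r0,thr2.r1)
SC: 9 outcomes — {(0,0,0,0) (0,0,0,2) (0,0,2,2) (0,2,0,0) (0,2,0,2) (0,2,2,2) (2,2,0,0) (2,2,0,2) (2,2,2,2)}
TSO: 9 outcomes — {(0,0,0,0) (0,0,0,2) (0,0,2,2) (0,2,0,0) (0,2,0,2) (0,2,2,2) (2,2,0,0) (2,2,0,2) (2,2,2,2)}
PSO: 12 outcomes — {(0,0,0,0) (0,0,0,2) (0,0,2,0) (0,0,2,2) (0,2,0,0) (0,2,0,2) (0,2,2,0) (0,2,2,2) (2,2,0,0) (2,2,0,2) (2,2,2,0) (2,2,2,2)}
target (2,2,2,0) ∈ {PSO}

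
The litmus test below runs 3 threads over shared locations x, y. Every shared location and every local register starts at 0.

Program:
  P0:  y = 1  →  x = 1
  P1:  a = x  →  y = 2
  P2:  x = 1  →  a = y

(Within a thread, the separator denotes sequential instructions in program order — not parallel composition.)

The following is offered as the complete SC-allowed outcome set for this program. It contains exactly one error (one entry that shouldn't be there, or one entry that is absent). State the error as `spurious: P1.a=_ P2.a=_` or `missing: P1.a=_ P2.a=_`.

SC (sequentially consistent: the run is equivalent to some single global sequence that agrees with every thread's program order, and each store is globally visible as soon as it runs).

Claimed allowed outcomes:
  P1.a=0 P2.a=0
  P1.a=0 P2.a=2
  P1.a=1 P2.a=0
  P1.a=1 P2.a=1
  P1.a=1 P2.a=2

missing: P1.a=0 P2.a=1

outcome vector order: (P1.a,P2.a)
SC: 6 outcomes — {(0,0), (0,1), (0,2), (1,0), (1,1), (1,2)}
SC∖claimed = {(0,1)}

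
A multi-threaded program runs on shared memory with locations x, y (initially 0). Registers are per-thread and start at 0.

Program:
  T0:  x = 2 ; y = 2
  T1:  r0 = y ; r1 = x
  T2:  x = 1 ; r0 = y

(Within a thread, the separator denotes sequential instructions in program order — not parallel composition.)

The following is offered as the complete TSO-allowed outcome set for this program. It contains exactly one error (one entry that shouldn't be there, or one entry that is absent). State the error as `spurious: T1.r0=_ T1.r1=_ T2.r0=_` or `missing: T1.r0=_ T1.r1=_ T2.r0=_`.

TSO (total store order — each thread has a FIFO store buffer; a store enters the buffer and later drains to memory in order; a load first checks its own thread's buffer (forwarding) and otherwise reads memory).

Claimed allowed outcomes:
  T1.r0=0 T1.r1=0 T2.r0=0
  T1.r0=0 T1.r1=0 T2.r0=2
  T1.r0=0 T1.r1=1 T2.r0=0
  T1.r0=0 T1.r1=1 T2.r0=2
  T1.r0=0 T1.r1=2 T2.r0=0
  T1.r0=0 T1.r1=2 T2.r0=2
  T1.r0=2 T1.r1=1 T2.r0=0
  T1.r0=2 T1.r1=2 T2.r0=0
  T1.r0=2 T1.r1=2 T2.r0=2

missing: T1.r0=2 T1.r1=1 T2.r0=2

outcome vector order: (T1.r0,T1.r1,T2.r0)
TSO: 10 outcomes — {<0 0 0> <0 0 2> <0 1 0> <0 1 2> <0 2 0> <0 2 2> <2 1 0> <2 1 2> <2 2 0> <2 2 2>}
TSO∖claimed = {<2 1 2>}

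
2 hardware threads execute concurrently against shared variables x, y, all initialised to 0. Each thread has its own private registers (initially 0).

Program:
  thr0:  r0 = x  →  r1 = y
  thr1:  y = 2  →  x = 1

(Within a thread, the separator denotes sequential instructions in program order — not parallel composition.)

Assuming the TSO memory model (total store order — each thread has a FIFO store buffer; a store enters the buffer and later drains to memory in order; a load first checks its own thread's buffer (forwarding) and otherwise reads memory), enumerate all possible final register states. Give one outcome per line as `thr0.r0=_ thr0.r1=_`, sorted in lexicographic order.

thr0.r0=0 thr0.r1=0
thr0.r0=0 thr0.r1=2
thr0.r0=1 thr0.r1=2

outcome vector order: (thr0.r0,thr0.r1)
|TSO outcomes| = 3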